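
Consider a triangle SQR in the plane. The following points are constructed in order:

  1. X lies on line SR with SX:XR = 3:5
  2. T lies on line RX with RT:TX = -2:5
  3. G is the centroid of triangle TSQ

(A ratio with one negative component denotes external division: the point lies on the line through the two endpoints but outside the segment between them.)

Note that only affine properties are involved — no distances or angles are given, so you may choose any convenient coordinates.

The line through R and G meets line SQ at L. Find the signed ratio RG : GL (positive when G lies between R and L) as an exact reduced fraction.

Assign S = (0, 0), Q = (1, 0), R = (0, 1) — the answer is frame-independent, so this choice is without loss of generality.
1. X lies on line SR with SX:XR = 3:5 ⇒ X = (0, 3/8)
2. T lies on line RX with RT:TX = -2:5 ⇒ T = (0, 17/12)
3. G is the centroid of triangle TSQ ⇒ G = (1/3, 17/36)
line RG meets SQ at L = (12/19, 0)
G = R + t·(L−R) with t = 19/36, so RG:GL = 19/36:17/36

RG:GL = 19/17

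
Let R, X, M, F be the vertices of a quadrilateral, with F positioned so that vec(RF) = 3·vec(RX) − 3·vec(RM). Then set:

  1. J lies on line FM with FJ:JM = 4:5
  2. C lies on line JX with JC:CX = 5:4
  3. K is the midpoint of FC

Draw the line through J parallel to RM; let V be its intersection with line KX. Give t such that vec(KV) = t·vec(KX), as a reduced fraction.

t = 13/31

Set R = (0, 0), X = (1, 0), M = (0, 1), F = (3, -3); any affine frame gives the same invariant.
1. J lies on line FM with FJ:JM = 4:5 ⇒ J = (5/3, -11/9)
2. C lies on line JX with JC:CX = 5:4 ⇒ C = (35/27, -44/81)
3. K is the midpoint of FC ⇒ K = (58/27, -287/162)
through J parallel to RM: direction (0, 1); meets KX at V = (5/3, -287/279)
V = K + t·(X−K) with t = 13/31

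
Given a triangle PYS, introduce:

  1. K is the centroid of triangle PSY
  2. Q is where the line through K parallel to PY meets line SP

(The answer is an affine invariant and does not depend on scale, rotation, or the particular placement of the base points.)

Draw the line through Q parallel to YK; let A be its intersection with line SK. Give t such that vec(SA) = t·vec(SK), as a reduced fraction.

t = 4/3

Work in coordinates with P = (0, 0), Y = (1, 0), S = (0, 1).
1. K is the centroid of triangle PSY ⇒ K = (1/3, 1/3)
2. Q is where the line through K parallel to PY meets line SP ⇒ Q = (0, 1/3)
through Q parallel to YK: direction (-2/3, 1/3); meets SK at A = (4/9, 1/9)
A = S + t·(K−S) with t = 4/3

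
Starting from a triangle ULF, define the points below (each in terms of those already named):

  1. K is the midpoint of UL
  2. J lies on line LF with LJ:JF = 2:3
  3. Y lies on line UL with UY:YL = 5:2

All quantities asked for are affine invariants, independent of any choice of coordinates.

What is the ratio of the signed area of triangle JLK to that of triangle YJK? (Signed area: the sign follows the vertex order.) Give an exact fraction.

[JLK]:[YJK] = -7/3

Choose coordinates U = (0, 0), L = (1, 0), F = (0, 1).
1. K is the midpoint of UL ⇒ K = (1/2, 0)
2. J lies on line LF with LJ:JF = 2:3 ⇒ J = (3/5, 2/5)
3. Y lies on line UL with UY:YL = 5:2 ⇒ Y = (5/7, 0)
2·[JLK] = -1/5, 2·[YJK] = 3/35
[JLK]:[YJK] = -1/5:3/35 = -7/3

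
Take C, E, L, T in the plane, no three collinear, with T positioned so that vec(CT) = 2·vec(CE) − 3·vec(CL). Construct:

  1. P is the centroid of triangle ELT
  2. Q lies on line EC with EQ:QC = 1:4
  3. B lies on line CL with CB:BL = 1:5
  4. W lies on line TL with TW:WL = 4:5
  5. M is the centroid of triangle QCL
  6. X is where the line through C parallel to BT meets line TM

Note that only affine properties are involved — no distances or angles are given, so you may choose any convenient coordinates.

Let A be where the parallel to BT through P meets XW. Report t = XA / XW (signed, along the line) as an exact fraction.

Assign C = (0, 0), E = (1, 0), L = (0, 1), T = (2, -3) — the answer is frame-independent, so this choice is without loss of generality.
1. P is the centroid of triangle ELT ⇒ P = (1, -2/3)
2. Q lies on line EC with EQ:QC = 1:4 ⇒ Q = (4/5, 0)
3. B lies on line CL with CB:BL = 1:5 ⇒ B = (0, 1/6)
4. W lies on line TL with TW:WL = 4:5 ⇒ W = (10/9, -11/9)
5. M is the centroid of triangle QCL ⇒ M = (4/15, 1/3)
6. X is where the line through C parallel to BT meets line TM ⇒ X = (132/53, -209/53)
through P parallel to BT: direction (2, -19/6); meets XW at A = (209/1537, 1078/1537)
A = X + t·(W−X) with t = 99/58

t = 99/58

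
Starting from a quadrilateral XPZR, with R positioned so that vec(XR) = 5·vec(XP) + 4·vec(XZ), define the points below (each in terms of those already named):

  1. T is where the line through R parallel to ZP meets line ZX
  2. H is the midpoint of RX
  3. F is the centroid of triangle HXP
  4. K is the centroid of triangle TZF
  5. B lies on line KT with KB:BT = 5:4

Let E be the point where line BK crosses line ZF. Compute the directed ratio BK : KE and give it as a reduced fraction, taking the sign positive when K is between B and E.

Set X = (0, 0), P = (1, 0), Z = (0, 1), R = (5, 4); any affine frame gives the same invariant.
1. T is where the line through R parallel to ZP meets line ZX ⇒ T = (0, 9)
2. H is the midpoint of RX ⇒ H = (5/2, 2)
3. F is the centroid of triangle HXP ⇒ F = (7/6, 2/3)
4. K is the centroid of triangle TZF ⇒ K = (7/18, 32/9)
5. B lies on line KT with KB:BT = 5:4 ⇒ B = (14/81, 533/81)
line BK meets ZF at E = (7/12, 5/6)
K = B + t·(E−B) with t = 10/19, so BK:KE = 10/19:9/19

BK:KE = 10/9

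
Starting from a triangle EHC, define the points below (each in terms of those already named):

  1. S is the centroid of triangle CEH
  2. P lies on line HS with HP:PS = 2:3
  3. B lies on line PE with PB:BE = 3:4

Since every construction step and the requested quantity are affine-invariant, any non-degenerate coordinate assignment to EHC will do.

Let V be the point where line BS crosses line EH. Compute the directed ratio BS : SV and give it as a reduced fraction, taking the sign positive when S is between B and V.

BS:SV = -27/35

Work in coordinates with E = (0, 0), H = (1, 0), C = (0, 1).
1. S is the centroid of triangle CEH ⇒ S = (1/3, 1/3)
2. P lies on line HS with HP:PS = 2:3 ⇒ P = (11/15, 2/15)
3. B lies on line PE with PB:BE = 3:4 ⇒ B = (44/105, 8/105)
line BS meets EH at V = (4/9, 0)
S = B + t·(V−B) with t = -27/8, so BS:SV = -27/8:35/8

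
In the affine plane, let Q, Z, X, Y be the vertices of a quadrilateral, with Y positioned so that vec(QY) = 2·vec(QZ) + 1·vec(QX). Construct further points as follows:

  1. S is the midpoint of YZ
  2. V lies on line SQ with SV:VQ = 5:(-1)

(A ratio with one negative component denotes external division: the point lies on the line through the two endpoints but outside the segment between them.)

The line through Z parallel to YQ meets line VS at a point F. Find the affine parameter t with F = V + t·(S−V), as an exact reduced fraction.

Assign Q = (0, 0), Z = (1, 0), X = (0, 1), Y = (2, 1) — the answer is frame-independent, so this choice is without loss of generality.
1. S is the midpoint of YZ ⇒ S = (3/2, 1/2)
2. V lies on line SQ with SV:VQ = 5:(-1) ⇒ V = (-3/8, -1/8)
through Z parallel to YQ: direction (-2, -1); meets VS at F = (3, 1)
F = V + t·(S−V) with t = 9/5

t = 9/5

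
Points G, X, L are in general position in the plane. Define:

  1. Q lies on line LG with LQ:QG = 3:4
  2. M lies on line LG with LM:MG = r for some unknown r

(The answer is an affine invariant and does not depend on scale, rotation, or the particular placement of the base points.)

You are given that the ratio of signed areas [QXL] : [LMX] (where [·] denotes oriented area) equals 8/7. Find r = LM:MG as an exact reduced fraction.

r = 3/5

Work in coordinates with G = (0, 0), X = (1, 0), L = (0, 1).
1. Q lies on line LG with LQ:QG = 3:4 ⇒ Q = (0, 4/7)
2. With LM:MG = r, write λ = r/(r+1) so M = L + λ·(G−L); M is affine-linear in λ
Every point depending on M is an affine combination of M and λ-independent points, so each such coordinate is linear in λ; the λ² term in each signed area is a multiple of (G−L)×(G−L) = 0, so 2·[QXL] and 2·[LMX] are each linear in λ. Evaluating at λ=0 and λ=1:
  2·[QXL] = 3/7,   2·[LMX] = λ
So [QXL]:[LMX] = (3/7) / (λ). Setting this equal to 8/7:
  3/7 = 8/7·(λ)  ⇒  λ = 3/8
Then r = λ/(1−λ) = (3/8)/(5/8) = 3/5. Check: with r = 3/5, M = (0, 5/8) and [QXL]:[LMX] = 8/7 as required.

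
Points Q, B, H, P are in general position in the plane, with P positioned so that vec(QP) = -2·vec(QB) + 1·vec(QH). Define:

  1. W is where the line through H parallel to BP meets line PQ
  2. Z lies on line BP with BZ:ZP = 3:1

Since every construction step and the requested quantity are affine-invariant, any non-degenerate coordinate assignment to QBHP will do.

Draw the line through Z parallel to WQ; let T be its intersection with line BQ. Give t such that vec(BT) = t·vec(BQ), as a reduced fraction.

Assign Q = (0, 0), B = (1, 0), H = (0, 1), P = (-2, 1) — the answer is frame-independent, so this choice is without loss of generality.
1. W is where the line through H parallel to BP meets line PQ ⇒ W = (-6, 3)
2. Z lies on line BP with BZ:ZP = 3:1 ⇒ Z = (-5/4, 3/4)
through Z parallel to WQ: direction (6, -3); meets BQ at T = (1/4, 0)
T = B + t·(Q−B) with t = 3/4

t = 3/4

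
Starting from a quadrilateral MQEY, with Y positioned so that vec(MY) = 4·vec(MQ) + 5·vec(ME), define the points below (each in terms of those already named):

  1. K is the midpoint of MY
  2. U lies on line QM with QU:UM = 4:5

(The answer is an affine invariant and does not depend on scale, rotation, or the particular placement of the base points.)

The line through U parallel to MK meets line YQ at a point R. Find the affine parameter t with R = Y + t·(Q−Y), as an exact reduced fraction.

t = 5/9

Choose coordinates M = (0, 0), Q = (1, 0), E = (0, 1), Y = (4, 5).
1. K is the midpoint of MY ⇒ K = (2, 5/2)
2. U lies on line QM with QU:UM = 4:5 ⇒ U = (5/9, 0)
through U parallel to MK: direction (2, 5/2); meets YQ at R = (7/3, 20/9)
R = Y + t·(Q−Y) with t = 5/9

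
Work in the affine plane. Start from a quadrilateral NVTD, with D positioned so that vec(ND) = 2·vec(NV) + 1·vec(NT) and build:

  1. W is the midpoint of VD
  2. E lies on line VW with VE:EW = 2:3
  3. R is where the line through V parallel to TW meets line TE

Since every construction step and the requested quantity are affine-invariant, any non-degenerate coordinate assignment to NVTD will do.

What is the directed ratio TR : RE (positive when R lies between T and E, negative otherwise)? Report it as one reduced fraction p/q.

Assign N = (0, 0), V = (1, 0), T = (0, 1), D = (2, 1) — the answer is frame-independent, so this choice is without loss of generality.
1. W is the midpoint of VD ⇒ W = (3/2, 1/2)
2. E lies on line VW with VE:EW = 2:3 ⇒ E = (6/5, 1/5)
3. R is where the line through V parallel to TW meets line TE ⇒ R = (2, -1/3)
R = T + t·(E−T) with t = 5/3, so TR:RE = t:(1−t) = 5/3:-2/3

TR:RE = -5/2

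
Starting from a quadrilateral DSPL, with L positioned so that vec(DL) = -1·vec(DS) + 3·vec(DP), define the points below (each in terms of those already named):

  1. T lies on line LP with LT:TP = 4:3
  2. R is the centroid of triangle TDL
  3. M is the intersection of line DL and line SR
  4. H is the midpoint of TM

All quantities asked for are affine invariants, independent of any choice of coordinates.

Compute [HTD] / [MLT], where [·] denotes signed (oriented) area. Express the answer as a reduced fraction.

[HTD]:[MLT] = 17/25

Choose coordinates D = (0, 0), S = (1, 0), P = (0, 1), L = (-1, 3).
1. T lies on line LP with LT:TP = 4:3 ⇒ T = (-3/7, 13/7)
2. R is the centroid of triangle TDL ⇒ R = (-10/21, 34/21)
3. M is the intersection of line DL and line SR ⇒ M = (-34/59, 102/59)
4. H is the midpoint of TM ⇒ H = (-415/826, 1481/826)
2·[HTD] = -68/413, 2·[MLT] = -100/413
[HTD]:[MLT] = -68/413:-100/413 = 17/25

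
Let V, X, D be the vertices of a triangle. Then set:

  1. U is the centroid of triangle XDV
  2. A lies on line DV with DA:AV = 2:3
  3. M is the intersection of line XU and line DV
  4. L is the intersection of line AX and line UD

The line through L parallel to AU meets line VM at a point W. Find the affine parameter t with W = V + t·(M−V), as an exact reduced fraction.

t = 46/35

Choose coordinates V = (0, 0), X = (1, 0), D = (0, 1).
1. U is the centroid of triangle XDV ⇒ U = (1/3, 1/3)
2. A lies on line DV with DA:AV = 2:3 ⇒ A = (0, 3/5)
3. M is the intersection of line XU and line DV ⇒ M = (0, 1/2)
4. L is the intersection of line AX and line UD ⇒ L = (2/7, 3/7)
through L parallel to AU: direction (1/3, -4/15); meets VM at W = (0, 23/35)
W = V + t·(M−V) with t = 46/35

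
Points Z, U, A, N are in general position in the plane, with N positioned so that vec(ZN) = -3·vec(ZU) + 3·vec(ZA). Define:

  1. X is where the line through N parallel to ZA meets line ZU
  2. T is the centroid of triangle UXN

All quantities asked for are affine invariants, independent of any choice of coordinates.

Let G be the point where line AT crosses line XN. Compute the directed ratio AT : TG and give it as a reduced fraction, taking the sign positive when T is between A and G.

Choose coordinates Z = (0, 0), U = (1, 0), A = (0, 1), N = (-3, 3).
1. X is where the line through N parallel to ZA meets line ZU ⇒ X = (-3, 0)
2. T is the centroid of triangle UXN ⇒ T = (-5/3, 1)
line AT meets XN at G = (-3, 1)
T = A + t·(G−A) with t = 5/9, so AT:TG = 5/9:4/9

AT:TG = 5/4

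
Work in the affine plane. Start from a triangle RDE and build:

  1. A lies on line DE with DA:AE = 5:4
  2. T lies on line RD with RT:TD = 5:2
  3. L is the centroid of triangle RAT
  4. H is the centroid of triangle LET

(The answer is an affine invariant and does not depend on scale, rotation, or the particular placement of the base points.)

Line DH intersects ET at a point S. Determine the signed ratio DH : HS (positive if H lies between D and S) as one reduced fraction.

DH:HS = -199/37

Set R = (0, 0), D = (1, 0), E = (0, 1); any affine frame gives the same invariant.
1. A lies on line DE with DA:AE = 5:4 ⇒ A = (4/9, 5/9)
2. T lies on line RD with RT:TD = 5:2 ⇒ T = (5/7, 0)
3. L is the centroid of triangle RAT ⇒ L = (73/189, 5/27)
4. H is the centroid of triangle LET ⇒ H = (208/567, 32/81)
line DH meets ET at S = (675/1393, 64/199)
H = D + t·(S−D) with t = 199/162, so DH:HS = 199/162:-37/162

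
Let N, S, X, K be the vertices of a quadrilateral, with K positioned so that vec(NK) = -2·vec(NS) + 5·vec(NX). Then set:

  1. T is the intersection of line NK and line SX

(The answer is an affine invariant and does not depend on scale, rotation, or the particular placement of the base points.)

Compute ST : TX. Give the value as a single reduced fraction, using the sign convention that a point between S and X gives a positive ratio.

ST:TX = -5/2

Work in coordinates with N = (0, 0), S = (1, 0), X = (0, 1), K = (-2, 5).
1. T is the intersection of line NK and line SX ⇒ T = (-2/3, 5/3)
T = S + t·(X−S) with t = 5/3, so ST:TX = t:(1−t) = 5/3:-2/3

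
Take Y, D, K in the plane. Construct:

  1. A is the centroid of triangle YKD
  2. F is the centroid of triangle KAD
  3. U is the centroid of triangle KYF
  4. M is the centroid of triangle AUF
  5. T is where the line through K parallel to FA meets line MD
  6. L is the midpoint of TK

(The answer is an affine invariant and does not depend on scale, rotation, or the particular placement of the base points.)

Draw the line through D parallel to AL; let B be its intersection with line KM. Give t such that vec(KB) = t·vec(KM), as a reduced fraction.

Set Y = (0, 0), D = (1, 0), K = (0, 1); any affine frame gives the same invariant.
1. A is the centroid of triangle YKD ⇒ A = (1/3, 1/3)
2. F is the centroid of triangle KAD ⇒ F = (4/9, 4/9)
3. U is the centroid of triangle KYF ⇒ U = (4/27, 13/27)
4. M is the centroid of triangle AUF ⇒ M = (25/81, 34/81)
5. T is where the line through K parallel to FA meets line MD ⇒ T = (-11/45, 34/45)
6. L is the midpoint of TK ⇒ L = (-11/90, 79/90)
through D parallel to AL: direction (-41/90, 49/90); meets KM at B = (-100/351, 539/351)
B = K + t·(M−K) with t = -12/13

t = -12/13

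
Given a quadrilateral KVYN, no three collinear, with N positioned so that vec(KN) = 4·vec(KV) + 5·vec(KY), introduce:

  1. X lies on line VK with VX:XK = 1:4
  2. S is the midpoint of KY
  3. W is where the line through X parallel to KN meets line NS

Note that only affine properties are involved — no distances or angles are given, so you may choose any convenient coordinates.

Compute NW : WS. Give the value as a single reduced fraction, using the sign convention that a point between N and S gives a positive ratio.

NW:WS = -2/3

Set K = (0, 0), V = (1, 0), Y = (0, 1), N = (4, 5); any affine frame gives the same invariant.
1. X lies on line VK with VX:XK = 1:4 ⇒ X = (4/5, 0)
2. S is the midpoint of KY ⇒ S = (0, 1/2)
3. W is where the line through X parallel to KN meets line NS ⇒ W = (12, 14)
W = N + t·(S−N) with t = -2, so NW:WS = t:(1−t) = -2:3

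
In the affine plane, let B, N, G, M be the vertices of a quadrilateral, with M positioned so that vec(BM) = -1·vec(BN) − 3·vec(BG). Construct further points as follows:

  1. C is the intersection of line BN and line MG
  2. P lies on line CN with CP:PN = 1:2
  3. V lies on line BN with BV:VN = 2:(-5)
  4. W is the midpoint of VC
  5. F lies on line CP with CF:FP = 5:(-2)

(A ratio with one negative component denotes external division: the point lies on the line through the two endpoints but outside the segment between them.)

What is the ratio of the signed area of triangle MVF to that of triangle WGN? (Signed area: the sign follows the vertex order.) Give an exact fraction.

[MVF]:[WGN] = 16/7

Assign B = (0, 0), N = (1, 0), G = (0, 1), M = (-1, -3) — the answer is frame-independent, so this choice is without loss of generality.
1. C is the intersection of line BN and line MG ⇒ C = (-1/4, 0)
2. P lies on line CN with CP:PN = 1:2 ⇒ P = (1/6, 0)
3. V lies on line BN with BV:VN = 2:(-5) ⇒ V = (-2/3, 0)
4. W is the midpoint of VC ⇒ W = (-11/24, 0)
5. F lies on line CP with CF:FP = 5:(-2) ⇒ F = (4/9, 0)
2·[MVF] = -10/3, 2·[WGN] = -35/24
[MVF]:[WGN] = -10/3:-35/24 = 16/7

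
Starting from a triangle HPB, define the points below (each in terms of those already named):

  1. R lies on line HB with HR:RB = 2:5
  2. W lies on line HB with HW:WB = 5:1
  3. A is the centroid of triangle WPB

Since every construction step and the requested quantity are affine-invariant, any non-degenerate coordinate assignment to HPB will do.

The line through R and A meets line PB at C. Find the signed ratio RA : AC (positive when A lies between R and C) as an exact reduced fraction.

Set H = (0, 0), P = (1, 0), B = (0, 1); any affine frame gives the same invariant.
1. R lies on line HB with HR:RB = 2:5 ⇒ R = (0, 2/7)
2. W lies on line HB with HW:WB = 5:1 ⇒ W = (0, 5/6)
3. A is the centroid of triangle WPB ⇒ A = (1/3, 11/18)
line RA meets PB at C = (30/83, 53/83)
A = R + t·(C−R) with t = 83/90, so RA:AC = 83/90:7/90

RA:AC = 83/7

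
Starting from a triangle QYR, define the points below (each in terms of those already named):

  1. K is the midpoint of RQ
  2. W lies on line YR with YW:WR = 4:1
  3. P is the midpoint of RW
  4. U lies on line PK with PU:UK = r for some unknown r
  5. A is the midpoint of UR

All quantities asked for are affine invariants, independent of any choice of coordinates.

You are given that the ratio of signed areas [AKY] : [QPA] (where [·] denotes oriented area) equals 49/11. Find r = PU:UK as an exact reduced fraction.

Work in coordinates with Q = (0, 0), Y = (1, 0), R = (0, 1).
1. K is the midpoint of RQ ⇒ K = (0, 1/2)
2. W lies on line YR with YW:WR = 4:1 ⇒ W = (1/5, 4/5)
3. P is the midpoint of RW ⇒ P = (1/10, 9/10)
4. With PU:UK = r, write λ = r/(r+1) so U = P + λ·(K−P); U is affine-linear in λ
5. A is the midpoint of UR ⇒ A is an affine combination of earlier points and hence also affine-linear in λ
Every point depending on U is an affine combination of U and λ-independent points, so each such coordinate is linear in λ; the λ² term in each signed area is a multiple of (K−P)×(K−P) = 0, so 2·[AKY] and 2·[QPA] are each linear in λ. Evaluating at λ=0 and λ=1:
  2·[AKY] = -9/40·λ + 19/40,   2·[QPA] = 1/40·λ + 1/20
So [AKY]:[QPA] = (-9/40·λ + 19/40) / (1/40·λ + 1/20). Setting this equal to 49/11:
  -9/40·λ + 19/40 = 49/11·(1/40·λ + 1/20)  ⇒  λ = 3/4
Then r = λ/(1−λ) = (3/4)/(1/4) = 3. Check: with r = 3, U = (1/40, 3/5) and [AKY]:[QPA] = 49/11 as required.

r = 3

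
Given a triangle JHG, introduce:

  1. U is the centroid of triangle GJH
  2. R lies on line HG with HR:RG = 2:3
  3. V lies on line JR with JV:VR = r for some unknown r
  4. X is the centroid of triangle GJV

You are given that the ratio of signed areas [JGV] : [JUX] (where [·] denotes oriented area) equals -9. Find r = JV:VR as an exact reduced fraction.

Choose coordinates J = (0, 0), H = (1, 0), G = (0, 1).
1. U is the centroid of triangle GJH ⇒ U = (1/3, 1/3)
2. R lies on line HG with HR:RG = 2:3 ⇒ R = (3/5, 2/5)
3. With JV:VR = r, write λ = r/(r+1) so V = J + λ·(R−J); V is affine-linear in λ
4. X is the centroid of triangle GJV ⇒ X is an affine combination of earlier points and hence also affine-linear in λ
Every point depending on V is an affine combination of V and λ-independent points, so each such coordinate is linear in λ; the λ² term in each signed area is a multiple of (R−J)×(R−J) = 0, so 2·[JGV] and 2·[JUX] are each linear in λ. Evaluating at λ=0 and λ=1:
  2·[JGV] = -3/5·λ,   2·[JUX] = -1/45·λ + 1/9
So [JGV]:[JUX] = (-3/5·λ) / (-1/45·λ + 1/9). Setting this equal to -9:
  -3/5·λ = -9·(-1/45·λ + 1/9)  ⇒  λ = 5/4
Then r = λ/(1−λ) = (5/4)/(-1/4) = -5. Check: with r = -5, V = (3/4, 1/2) and [JGV]:[JUX] = -9 as required.

r = -5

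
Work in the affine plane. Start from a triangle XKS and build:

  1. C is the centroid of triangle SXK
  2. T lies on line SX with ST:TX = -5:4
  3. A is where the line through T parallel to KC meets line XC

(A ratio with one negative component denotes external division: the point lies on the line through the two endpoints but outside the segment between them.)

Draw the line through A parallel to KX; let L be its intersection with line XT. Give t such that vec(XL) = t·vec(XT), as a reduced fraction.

t = 2/3

Choose coordinates X = (0, 0), K = (1, 0), S = (0, 1).
1. C is the centroid of triangle SXK ⇒ C = (1/3, 1/3)
2. T lies on line SX with ST:TX = -5:4 ⇒ T = (0, -4)
3. A is where the line through T parallel to KC meets line XC ⇒ A = (-8/3, -8/3)
through A parallel to KX: direction (-1, 0); meets XT at L = (0, -8/3)
L = X + t·(T−X) with t = 2/3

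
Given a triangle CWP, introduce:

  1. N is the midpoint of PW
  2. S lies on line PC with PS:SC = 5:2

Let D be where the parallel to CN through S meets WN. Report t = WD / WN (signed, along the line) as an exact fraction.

Assign C = (0, 0), W = (1, 0), P = (0, 1) — the answer is frame-independent, so this choice is without loss of generality.
1. N is the midpoint of PW ⇒ N = (1/2, 1/2)
2. S lies on line PC with PS:SC = 5:2 ⇒ S = (0, 2/7)
through S parallel to CN: direction (1/2, 1/2); meets WN at D = (5/14, 9/14)
D = W + t·(N−W) with t = 9/7

t = 9/7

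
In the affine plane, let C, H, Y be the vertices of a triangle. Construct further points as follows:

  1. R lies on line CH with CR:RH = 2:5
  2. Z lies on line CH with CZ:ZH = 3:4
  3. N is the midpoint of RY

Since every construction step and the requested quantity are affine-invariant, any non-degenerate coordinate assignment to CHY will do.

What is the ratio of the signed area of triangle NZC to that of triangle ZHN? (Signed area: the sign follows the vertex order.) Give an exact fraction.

[NZC]:[ZHN] = -3/4

Set C = (0, 0), H = (1, 0), Y = (0, 1); any affine frame gives the same invariant.
1. R lies on line CH with CR:RH = 2:5 ⇒ R = (2/7, 0)
2. Z lies on line CH with CZ:ZH = 3:4 ⇒ Z = (3/7, 0)
3. N is the midpoint of RY ⇒ N = (1/7, 1/2)
2·[NZC] = -3/14, 2·[ZHN] = 2/7
[NZC]:[ZHN] = -3/14:2/7 = -3/4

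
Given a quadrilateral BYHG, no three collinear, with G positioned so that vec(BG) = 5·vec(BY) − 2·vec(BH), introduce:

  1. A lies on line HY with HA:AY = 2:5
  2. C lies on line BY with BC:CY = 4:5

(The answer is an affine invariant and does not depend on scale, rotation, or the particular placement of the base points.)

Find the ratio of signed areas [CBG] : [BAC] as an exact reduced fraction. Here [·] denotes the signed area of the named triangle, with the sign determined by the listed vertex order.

Assign B = (0, 0), Y = (1, 0), H = (0, 1), G = (5, -2) — the answer is frame-independent, so this choice is without loss of generality.
1. A lies on line HY with HA:AY = 2:5 ⇒ A = (2/7, 5/7)
2. C lies on line BY with BC:CY = 4:5 ⇒ C = (4/9, 0)
2·[CBG] = 8/9, 2·[BAC] = -20/63
[CBG]:[BAC] = 8/9:-20/63 = -14/5

[CBG]:[BAC] = -14/5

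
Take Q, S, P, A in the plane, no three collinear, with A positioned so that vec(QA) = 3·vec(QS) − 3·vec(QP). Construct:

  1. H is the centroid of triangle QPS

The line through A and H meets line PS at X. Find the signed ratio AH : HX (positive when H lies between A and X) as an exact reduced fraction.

Assign Q = (0, 0), S = (1, 0), P = (0, 1), A = (3, -3) — the answer is frame-independent, so this choice is without loss of generality.
1. H is the centroid of triangle QPS ⇒ H = (1/3, 1/3)
line AH meets PS at X = (-1, 2)
H = A + t·(X−A) with t = 2/3, so AH:HX = 2/3:1/3

AH:HX = 2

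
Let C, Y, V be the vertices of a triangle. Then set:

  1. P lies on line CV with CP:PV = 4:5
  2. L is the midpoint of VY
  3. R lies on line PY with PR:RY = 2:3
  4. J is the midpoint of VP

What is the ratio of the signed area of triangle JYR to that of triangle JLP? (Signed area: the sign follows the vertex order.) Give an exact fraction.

Set C = (0, 0), Y = (1, 0), V = (0, 1); any affine frame gives the same invariant.
1. P lies on line CV with CP:PV = 4:5 ⇒ P = (0, 4/9)
2. L is the midpoint of VY ⇒ L = (1/2, 1/2)
3. R lies on line PY with PR:RY = 2:3 ⇒ R = (2/5, 4/15)
4. J is the midpoint of VP ⇒ J = (0, 13/18)
2·[JYR] = -1/6, 2·[JLP] = -5/36
[JYR]:[JLP] = -1/6:-5/36 = 6/5

[JYR]:[JLP] = 6/5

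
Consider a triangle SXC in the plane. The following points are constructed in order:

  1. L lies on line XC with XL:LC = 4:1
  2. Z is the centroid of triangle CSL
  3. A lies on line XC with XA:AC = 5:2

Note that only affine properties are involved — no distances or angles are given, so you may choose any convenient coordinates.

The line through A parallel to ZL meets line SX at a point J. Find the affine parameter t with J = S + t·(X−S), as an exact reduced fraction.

Choose coordinates S = (0, 0), X = (1, 0), C = (0, 1).
1. L lies on line XC with XL:LC = 4:1 ⇒ L = (1/5, 4/5)
2. Z is the centroid of triangle CSL ⇒ Z = (1/15, 3/5)
3. A lies on line XC with XA:AC = 5:2 ⇒ A = (2/7, 5/7)
through A parallel to ZL: direction (2/15, 1/5); meets SX at J = (-4/21, 0)
J = S + t·(X−S) with t = -4/21

t = -4/21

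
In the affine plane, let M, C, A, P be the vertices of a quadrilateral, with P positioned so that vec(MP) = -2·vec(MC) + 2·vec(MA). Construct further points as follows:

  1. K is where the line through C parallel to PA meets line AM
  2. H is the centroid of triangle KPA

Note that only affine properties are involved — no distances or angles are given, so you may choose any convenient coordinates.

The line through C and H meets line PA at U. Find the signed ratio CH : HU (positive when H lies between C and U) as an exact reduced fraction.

Set M = (0, 0), C = (1, 0), A = (0, 1), P = (-2, 2); any affine frame gives the same invariant.
1. K is where the line through C parallel to PA meets line AM ⇒ K = (0, 1/2)
2. H is the centroid of triangle KPA ⇒ H = (-2/3, 7/6)
line CH meets PA at U = (-3/2, 7/4)
H = C + t·(U−C) with t = 2/3, so CH:HU = 2/3:1/3

CH:HU = 2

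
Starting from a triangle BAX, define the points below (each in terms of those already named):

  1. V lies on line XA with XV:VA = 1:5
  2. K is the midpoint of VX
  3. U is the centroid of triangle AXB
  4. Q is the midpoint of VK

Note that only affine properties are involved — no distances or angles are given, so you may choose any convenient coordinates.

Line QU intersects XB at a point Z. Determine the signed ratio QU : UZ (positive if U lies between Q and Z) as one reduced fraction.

Choose coordinates B = (0, 0), A = (1, 0), X = (0, 1).
1. V lies on line XA with XV:VA = 1:5 ⇒ V = (1/6, 5/6)
2. K is the midpoint of VX ⇒ K = (1/12, 11/12)
3. U is the centroid of triangle AXB ⇒ U = (1/3, 1/3)
4. Q is the midpoint of VK ⇒ Q = (1/8, 7/8)
line QU meets XB at Z = (0, 6/5)
U = Q + t·(Z−Q) with t = -5/3, so QU:UZ = -5/3:8/3

QU:UZ = -5/8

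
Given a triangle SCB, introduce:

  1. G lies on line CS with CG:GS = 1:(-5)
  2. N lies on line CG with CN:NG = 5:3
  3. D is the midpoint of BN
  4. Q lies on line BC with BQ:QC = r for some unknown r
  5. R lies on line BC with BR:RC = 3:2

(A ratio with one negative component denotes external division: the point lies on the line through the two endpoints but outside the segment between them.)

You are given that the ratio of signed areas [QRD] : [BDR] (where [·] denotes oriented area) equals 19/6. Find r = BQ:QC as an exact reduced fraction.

r = -5/3

Assign S = (0, 0), C = (1, 0), B = (0, 1) — the answer is frame-independent, so this choice is without loss of generality.
1. G lies on line CS with CG:GS = 1:(-5) ⇒ G = (5/4, 0)
2. N lies on line CG with CN:NG = 5:3 ⇒ N = (37/32, 0)
3. D is the midpoint of BN ⇒ D = (37/64, 1/2)
4. With BQ:QC = r, write λ = r/(r+1) so Q = B + λ·(C−B); Q is affine-linear in λ
5. R lies on line BC with BR:RC = 3:2 ⇒ R = (3/5, 2/5)
Every point depending on Q is an affine combination of Q and λ-independent points, so each such coordinate is linear in λ; the λ² term in each signed area is a multiple of (C−B)×(C−B) = 0, so 2·[QRD] and 2·[BDR] are each linear in λ. Evaluating at λ=0 and λ=1:
  2·[QRD] = -5/64·λ + 3/64,   2·[BDR] = -3/64
So [QRD]:[BDR] = (-5/64·λ + 3/64) / (-3/64). Setting this equal to 19/6:
  -5/64·λ + 3/64 = 19/6·(-3/64)  ⇒  λ = 5/2
Then r = λ/(1−λ) = (5/2)/(-3/2) = -5/3. Check: with r = -5/3, Q = (5/2, -3/2) and [QRD]:[BDR] = 19/6 as required.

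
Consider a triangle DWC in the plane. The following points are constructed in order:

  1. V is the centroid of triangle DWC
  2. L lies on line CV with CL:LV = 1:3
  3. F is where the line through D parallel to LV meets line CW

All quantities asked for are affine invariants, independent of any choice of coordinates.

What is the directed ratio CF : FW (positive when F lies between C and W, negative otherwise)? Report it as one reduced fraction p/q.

Choose coordinates D = (0, 0), W = (1, 0), C = (0, 1).
1. V is the centroid of triangle DWC ⇒ V = (1/3, 1/3)
2. L lies on line CV with CL:LV = 1:3 ⇒ L = (1/12, 5/6)
3. F is where the line through D parallel to LV meets line CW ⇒ F = (-1, 2)
F = C + t·(W−C) with t = -1, so CF:FW = t:(1−t) = -1:2

CF:FW = -1/2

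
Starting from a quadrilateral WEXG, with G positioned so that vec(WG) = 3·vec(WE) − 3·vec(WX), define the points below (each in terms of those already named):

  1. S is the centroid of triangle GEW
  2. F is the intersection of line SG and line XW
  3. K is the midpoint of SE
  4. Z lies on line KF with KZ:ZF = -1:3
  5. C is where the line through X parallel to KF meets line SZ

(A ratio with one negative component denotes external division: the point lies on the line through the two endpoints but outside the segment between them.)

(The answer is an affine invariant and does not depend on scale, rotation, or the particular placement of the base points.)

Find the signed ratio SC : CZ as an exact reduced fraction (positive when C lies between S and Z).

SC:CZ = -13/7

Assign W = (0, 0), E = (1, 0), X = (0, 1), G = (3, -3) — the answer is frame-independent, so this choice is without loss of generality.
1. S is the centroid of triangle GEW ⇒ S = (4/3, -1)
2. F is the intersection of line SG and line XW ⇒ F = (0, 3/5)
3. K is the midpoint of SE ⇒ K = (7/6, -1/2)
4. Z lies on line KF with KZ:ZF = -1:3 ⇒ Z = (7/4, -21/20)
5. C is where the line through X parallel to KF meets line SZ ⇒ C = (161/72, -133/120)
C = S + t·(Z−S) with t = 13/6, so SC:CZ = t:(1−t) = 13/6:-7/6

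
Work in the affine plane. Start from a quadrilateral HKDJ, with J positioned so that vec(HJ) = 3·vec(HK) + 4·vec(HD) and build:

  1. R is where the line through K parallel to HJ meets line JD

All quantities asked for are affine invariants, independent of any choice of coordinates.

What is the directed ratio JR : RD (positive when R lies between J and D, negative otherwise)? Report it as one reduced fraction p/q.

JR:RD = -4/7

Choose coordinates H = (0, 0), K = (1, 0), D = (0, 1), J = (3, 4).
1. R is where the line through K parallel to HJ meets line JD ⇒ R = (7, 8)
R = J + t·(D−J) with t = -4/3, so JR:RD = t:(1−t) = -4/3:7/3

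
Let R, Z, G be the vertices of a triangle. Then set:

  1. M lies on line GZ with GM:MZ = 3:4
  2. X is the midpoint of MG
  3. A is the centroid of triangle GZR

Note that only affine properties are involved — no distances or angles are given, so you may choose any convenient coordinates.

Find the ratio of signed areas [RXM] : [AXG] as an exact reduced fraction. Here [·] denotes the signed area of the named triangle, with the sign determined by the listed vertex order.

[RXM]:[AXG] = -3

Work in coordinates with R = (0, 0), Z = (1, 0), G = (0, 1).
1. M lies on line GZ with GM:MZ = 3:4 ⇒ M = (3/7, 4/7)
2. X is the midpoint of MG ⇒ X = (3/14, 11/14)
3. A is the centroid of triangle GZR ⇒ A = (1/3, 1/3)
2·[RXM] = -3/14, 2·[AXG] = 1/14
[RXM]:[AXG] = -3/14:1/14 = -3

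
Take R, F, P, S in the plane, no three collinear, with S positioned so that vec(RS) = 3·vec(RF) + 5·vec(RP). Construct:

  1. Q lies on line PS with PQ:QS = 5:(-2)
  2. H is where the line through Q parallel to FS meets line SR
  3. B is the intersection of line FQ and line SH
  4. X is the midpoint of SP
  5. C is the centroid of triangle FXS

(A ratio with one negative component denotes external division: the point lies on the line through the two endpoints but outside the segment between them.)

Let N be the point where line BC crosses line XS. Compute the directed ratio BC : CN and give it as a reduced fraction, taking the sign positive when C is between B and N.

BC:CN = -3

Work in coordinates with R = (0, 0), F = (1, 0), P = (0, 1), S = (3, 5).
1. Q lies on line PS with PQ:QS = 5:(-2) ⇒ Q = (5, 23/3)
2. H is where the line through Q parallel to FS meets line SR ⇒ H = (29/5, 29/3)
3. B is the intersection of line FQ and line SH ⇒ B = (23/3, 115/9)
4. X is the midpoint of SP ⇒ X = (3/2, 3)
5. C is the centroid of triangle FXS ⇒ C = (11/6, 8/3)
line BC meets XS at N = (34/9, 163/27)
C = B + t·(N−B) with t = 3/2, so BC:CN = 3/2:-1/2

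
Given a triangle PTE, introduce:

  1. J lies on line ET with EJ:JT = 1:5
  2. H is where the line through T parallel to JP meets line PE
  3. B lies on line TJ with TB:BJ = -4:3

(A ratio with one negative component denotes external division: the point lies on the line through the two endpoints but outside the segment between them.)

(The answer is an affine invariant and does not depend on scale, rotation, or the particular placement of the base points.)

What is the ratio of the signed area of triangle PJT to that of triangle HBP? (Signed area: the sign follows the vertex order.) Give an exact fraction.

Choose coordinates P = (0, 0), T = (1, 0), E = (0, 1).
1. J lies on line ET with EJ:JT = 1:5 ⇒ J = (1/6, 5/6)
2. H is where the line through T parallel to JP meets line PE ⇒ H = (0, -5)
3. B lies on line TJ with TB:BJ = -4:3 ⇒ B = (-7/3, 10/3)
2·[PJT] = -5/6, 2·[HBP] = -35/3
[PJT]:[HBP] = -5/6:-35/3 = 1/14

[PJT]:[HBP] = 1/14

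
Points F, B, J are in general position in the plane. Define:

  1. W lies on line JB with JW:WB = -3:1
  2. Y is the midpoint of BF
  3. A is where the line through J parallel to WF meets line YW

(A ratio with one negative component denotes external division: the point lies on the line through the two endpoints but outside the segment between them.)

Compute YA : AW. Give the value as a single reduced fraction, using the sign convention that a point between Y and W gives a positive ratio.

Set F = (0, 0), B = (1, 0), J = (0, 1); any affine frame gives the same invariant.
1. W lies on line JB with JW:WB = -3:1 ⇒ W = (3/2, -1/2)
2. Y is the midpoint of BF ⇒ Y = (1/2, 0)
3. A is where the line through J parallel to WF meets line YW ⇒ A = (-9/2, 5/2)
A = Y + t·(W−Y) with t = -5, so YA:AW = t:(1−t) = -5:6

YA:AW = -5/6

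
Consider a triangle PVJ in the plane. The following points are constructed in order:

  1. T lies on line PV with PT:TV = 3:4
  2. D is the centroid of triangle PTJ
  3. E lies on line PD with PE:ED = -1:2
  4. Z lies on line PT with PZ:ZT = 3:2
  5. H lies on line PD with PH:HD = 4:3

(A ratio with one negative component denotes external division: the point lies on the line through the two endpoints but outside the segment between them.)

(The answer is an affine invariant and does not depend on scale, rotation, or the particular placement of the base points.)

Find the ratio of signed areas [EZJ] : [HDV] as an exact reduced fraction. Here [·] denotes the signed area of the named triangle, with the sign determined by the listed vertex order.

[EZJ]:[HDV] = -17/5

Work in coordinates with P = (0, 0), V = (1, 0), J = (0, 1).
1. T lies on line PV with PT:TV = 3:4 ⇒ T = (3/7, 0)
2. D is the centroid of triangle PTJ ⇒ D = (1/7, 1/3)
3. E lies on line PD with PE:ED = -1:2 ⇒ E = (-1/7, -1/3)
4. Z lies on line PT with PZ:ZT = 3:2 ⇒ Z = (9/35, 0)
5. H lies on line PD with PH:HD = 4:3 ⇒ H = (4/49, 4/21)
2·[EZJ] = 17/35, 2·[HDV] = -1/7
[EZJ]:[HDV] = 17/35:-1/7 = -17/5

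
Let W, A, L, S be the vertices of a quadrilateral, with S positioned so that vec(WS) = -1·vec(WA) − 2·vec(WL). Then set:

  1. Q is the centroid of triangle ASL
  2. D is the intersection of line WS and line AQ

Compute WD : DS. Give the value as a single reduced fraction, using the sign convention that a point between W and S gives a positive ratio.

Choose coordinates W = (0, 0), A = (1, 0), L = (0, 1), S = (-1, -2).
1. Q is the centroid of triangle ASL ⇒ Q = (0, -1/3)
2. D is the intersection of line WS and line AQ ⇒ D = (-1/5, -2/5)
D = W + t·(S−W) with t = 1/5, so WD:DS = t:(1−t) = 1/5:4/5

WD:DS = 1/4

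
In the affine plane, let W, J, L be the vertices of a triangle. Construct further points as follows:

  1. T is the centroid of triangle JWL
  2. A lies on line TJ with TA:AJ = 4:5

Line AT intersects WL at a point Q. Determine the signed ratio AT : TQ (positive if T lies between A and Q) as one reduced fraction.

AT:TQ = 8/9

Work in coordinates with W = (0, 0), J = (1, 0), L = (0, 1).
1. T is the centroid of triangle JWL ⇒ T = (1/3, 1/3)
2. A lies on line TJ with TA:AJ = 4:5 ⇒ A = (17/27, 5/27)
line AT meets WL at Q = (0, 1/2)
T = A + t·(Q−A) with t = 8/17, so AT:TQ = 8/17:9/17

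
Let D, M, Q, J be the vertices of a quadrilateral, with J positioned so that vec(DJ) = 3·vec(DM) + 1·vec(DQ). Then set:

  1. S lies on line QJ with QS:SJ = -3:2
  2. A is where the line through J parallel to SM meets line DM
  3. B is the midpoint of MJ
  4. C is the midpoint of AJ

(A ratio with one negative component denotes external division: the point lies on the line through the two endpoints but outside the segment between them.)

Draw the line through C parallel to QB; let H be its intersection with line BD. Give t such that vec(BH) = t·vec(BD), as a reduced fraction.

t = 3/4

Assign D = (0, 0), M = (1, 0), Q = (0, 1), J = (3, 1) — the answer is frame-independent, so this choice is without loss of generality.
1. S lies on line QJ with QS:SJ = -3:2 ⇒ S = (9, 1)
2. A is where the line through J parallel to SM meets line DM ⇒ A = (-5, 0)
3. B is the midpoint of MJ ⇒ B = (2, 1/2)
4. C is the midpoint of AJ ⇒ C = (-1, 1/2)
through C parallel to QB: direction (2, -1/2); meets BD at H = (1/2, 1/8)
H = B + t·(D−B) with t = 3/4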